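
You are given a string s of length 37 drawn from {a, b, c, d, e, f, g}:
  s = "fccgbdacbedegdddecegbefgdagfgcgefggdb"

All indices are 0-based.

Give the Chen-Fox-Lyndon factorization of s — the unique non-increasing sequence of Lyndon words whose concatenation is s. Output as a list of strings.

emit factor 1: 'f' (i=0, period=1)
emit factor 2: 'ccg' (i=1, period=3)
emit factor 3: 'bd' (i=4, period=2)
emit factor 4: 'acbedegdddecegbefgdagfgcgefggdb' (i=6, period=31)

["f", "ccg", "bd", "acbedegdddecegbefgdagfgcgefggdb"]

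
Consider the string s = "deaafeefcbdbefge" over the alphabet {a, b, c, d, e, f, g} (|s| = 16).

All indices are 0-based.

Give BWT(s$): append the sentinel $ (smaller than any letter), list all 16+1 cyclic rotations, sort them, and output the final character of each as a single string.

eeacdfb$gdfebeaef

rank  rotation           last
    0  $deaafeefcbdbefge  e
    1  aafeefcbdbefge$de  e
    2  afeefcbdbefge$dea  a
    3  bdbefge$deaafeefc  c
    4  befge$deaafeefcbd  d
    5  cbdbefge$deaafeef  f
    6  dbefge$deaafeefcb  b
    7  deaafeefcbdbefge$  $
    8  e$deaafeefcbdbefg  g
    9  eaafeefcbdbefge$d  d
   10  eefcbdbefge$deaaf  f
   11  efcbdbefge$deaafe  e
   12  efge$deaafeefcbdb  b
   13  fcbdbefge$deaafee  e
   14  feefcbdbefge$deaa  a
   15  fge$deaafeefcbdbe  e
   16  ge$deaafeefcbdbef  f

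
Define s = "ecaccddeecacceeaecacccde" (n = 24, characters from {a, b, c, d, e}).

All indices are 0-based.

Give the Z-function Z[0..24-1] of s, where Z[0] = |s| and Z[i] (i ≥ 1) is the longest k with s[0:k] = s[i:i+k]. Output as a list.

Z[0]=24
i=1: outside box; Z[1]=0
i=2: outside box; Z[2]=0
i=3: outside box; Z[3]=0
i=4: outside box; Z[4]=0
i=5: outside box; Z[5]=0
i=6: outside box; Z[6]=0
i=7: outside box; Z[7]=1 grow→box=[7,8)
i=8: outside box; Z[8]=5 grow→box=[8,13)
i=9: min(r-i=4, Z[1]=0)=0; Z[9]=0
i=10: min(r-i=3, Z[2]=0)=0; Z[10]=0
i=11: min(r-i=2, Z[3]=0)=0; Z[11]=0
i=12: min(r-i=1, Z[4]=0)=0; Z[12]=0
i=13: outside box; Z[13]=1 grow→box=[13,14)
i=14: outside box; Z[14]=1 grow→box=[14,15)
i=15: outside box; Z[15]=0
i=16: outside box; Z[16]=5 grow→box=[16,21)
i=17: min(r-i=4, Z[1]=0)=0; Z[17]=0
i=18: min(r-i=3, Z[2]=0)=0; Z[18]=0
i=19: min(r-i=2, Z[3]=0)=0; Z[19]=0
i=20: min(r-i=1, Z[4]=0)=0; Z[20]=0
i=21: outside box; Z[21]=0
i=22: outside box; Z[22]=0
i=23: outside box; Z[23]=1 grow→box=[23,24)

[24, 0, 0, 0, 0, 0, 0, 1, 5, 0, 0, 0, 0, 1, 1, 0, 5, 0, 0, 0, 0, 0, 0, 1]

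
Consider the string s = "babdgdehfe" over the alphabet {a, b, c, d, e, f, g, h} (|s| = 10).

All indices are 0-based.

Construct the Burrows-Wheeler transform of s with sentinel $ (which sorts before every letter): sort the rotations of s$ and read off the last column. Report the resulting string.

rank  rotation     last
    0  $babdgdehfe  e
    1  abdgdehfe$b  b
    2  babdgdehfe$  $
    3  bdgdehfe$ba  a
    4  dehfe$babdg  g
    5  dgdehfe$bab  b
    6  e$babdgdehf  f
    7  ehfe$babdgd  d
    8  fe$babdgdeh  h
    9  gdehfe$babd  d
   10  hfe$babdgde  e

eb$agbfdhde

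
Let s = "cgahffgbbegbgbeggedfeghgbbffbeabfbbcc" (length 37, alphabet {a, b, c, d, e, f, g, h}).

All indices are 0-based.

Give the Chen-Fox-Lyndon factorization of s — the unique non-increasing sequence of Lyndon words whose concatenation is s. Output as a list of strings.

emit factor 1: 'cg' (i=0, period=2)
emit factor 2: 'ahffgbbegbgbeggedfeghgbbffbe' (i=2, period=28)
emit factor 3: 'abfbbcc' (i=30, period=7)

["cg", "ahffgbbegbgbeggedfeghgbbffbe", "abfbbcc"]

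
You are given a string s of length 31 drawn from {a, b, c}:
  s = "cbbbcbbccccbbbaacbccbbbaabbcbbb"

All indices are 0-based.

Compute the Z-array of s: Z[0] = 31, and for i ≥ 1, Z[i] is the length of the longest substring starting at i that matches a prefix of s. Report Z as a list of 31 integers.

Z[0]=31
i=1: outside box; Z[1]=0
i=2: outside box; Z[2]=0
i=3: outside box; Z[3]=0
i=4: outside box; Z[4]=3 scan→box=[4,7)
i=5: min(r-i=2, Z[1]=0)=0; Z[5]=0
i=6: min(r-i=1, Z[2]=0)=0; Z[6]=0
i=7: outside box; Z[7]=1 scan→box=[7,8)
i=8: outside box; Z[8]=1 scan→box=[8,9)
i=9: outside box; Z[9]=1 scan→box=[9,10)
i=10: outside box; Z[10]=4 scan→box=[10,14)
i=11: min(r-i=3, Z[1]=0)=0; Z[11]=0
i=12: min(r-i=2, Z[2]=0)=0; Z[12]=0
i=13: min(r-i=1, Z[3]=0)=0; Z[13]=0
i=14: outside box; Z[14]=0
i=15: outside box; Z[15]=0
i=16: outside box; Z[16]=2 scan→box=[16,18)
i=17: min(r-i=1, Z[1]=0)=0; Z[17]=0
i=18: outside box; Z[18]=1 scan→box=[18,19)
i=19: outside box; Z[19]=4 scan→box=[19,23)
i=20: min(r-i=3, Z[1]=0)=0; Z[20]=0
i=21: min(r-i=2, Z[2]=0)=0; Z[21]=0
i=22: min(r-i=1, Z[3]=0)=0; Z[22]=0
i=23: outside box; Z[23]=0
i=24: outside box; Z[24]=0
i=25: outside box; Z[25]=0
i=26: outside box; Z[26]=0
i=27: outside box; Z[27]=4 scan→box=[27,31)
i=28: min(r-i=3, Z[1]=0)=0; Z[28]=0
i=29: min(r-i=2, Z[2]=0)=0; Z[29]=0
i=30: min(r-i=1, Z[3]=0)=0; Z[30]=0

[31, 0, 0, 0, 3, 0, 0, 1, 1, 1, 4, 0, 0, 0, 0, 0, 2, 0, 1, 4, 0, 0, 0, 0, 0, 0, 0, 4, 0, 0, 0]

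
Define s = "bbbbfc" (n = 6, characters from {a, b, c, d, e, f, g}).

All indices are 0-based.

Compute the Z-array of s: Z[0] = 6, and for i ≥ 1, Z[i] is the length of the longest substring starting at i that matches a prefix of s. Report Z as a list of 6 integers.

Z[0]=6
i=1: fresh scan; Z[1]=3 extend→box=[1,4)
i=2: min(r-i=2, Z[1]=3)=2; Z[2]=2
i=3: min(r-i=1, Z[2]=2)=1; Z[3]=1
i=4: fresh scan; Z[4]=0
i=5: fresh scan; Z[5]=0

[6, 3, 2, 1, 0, 0]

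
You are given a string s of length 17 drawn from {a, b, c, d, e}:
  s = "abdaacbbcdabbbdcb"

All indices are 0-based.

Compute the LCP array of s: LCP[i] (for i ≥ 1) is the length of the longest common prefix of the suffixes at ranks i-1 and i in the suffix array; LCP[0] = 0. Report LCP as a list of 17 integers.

rank→(start, suffix):
  0 → (3, 'aacbbcdabbbdcb')
  1 → (10, 'abbbdcb')
  2 → (0, 'abdaacbbcdabbbdcb')
  3 → (4, 'acbbcdabbbdcb')
  4 → (16, 'b')
  5 → (11, 'bbbdcb')
  6 → (6, 'bbcdabbbdcb')
  7 → (12, 'bbdcb')
  8 → (7, 'bcdabbbdcb')
  9 → (1, 'bdaacbbcdabbbdcb')
  10 → (13, 'bdcb')
  11 → (15, 'cb')
  12 → (5, 'cbbcdabbbdcb')
  13 → (8, 'cdabbbdcb')
  14 → (2, 'daacbbcdabbbdcb')
  15 → (9, 'dabbbdcb')
  16 → (14, 'dcb')

SA = [3, 10, 0, 4, 16, 11, 6, 12, 7, 1, 13, 15, 5, 8, 2, 9, 14]
[i] adj suffixes → lcp
  [1] 3/10 → 1 ('a')
  [2] 10/0 → 2 ('ab')
  [3] 0/4 → 1 ('a')
  [4] 4/16 → 0 ('')
  [5] 16/11 → 1 ('b')
  [6] 11/6 → 2 ('bb')
  [7] 6/12 → 2 ('bb')
  [8] 12/7 → 1 ('b')
  [9] 7/1 → 1 ('b')
  [10] 1/13 → 2 ('bd')
  [11] 13/15 → 0 ('')
  [12] 15/5 → 2 ('cb')
  [13] 5/8 → 1 ('c')
  [14] 8/2 → 0 ('')
  [15] 2/9 → 2 ('da')
  [16] 9/14 → 1 ('d')

[0, 1, 2, 1, 0, 1, 2, 2, 1, 1, 2, 0, 2, 1, 0, 2, 1]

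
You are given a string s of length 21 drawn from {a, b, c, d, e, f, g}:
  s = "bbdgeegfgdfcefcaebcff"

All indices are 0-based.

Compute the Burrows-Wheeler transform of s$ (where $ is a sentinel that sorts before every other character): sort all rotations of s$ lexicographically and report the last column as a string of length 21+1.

fc$ebffbgbagcefedcgfde

rank  rotation                last
    0  $bbdgeegfgdfcefcaebcff  f
    1  aebcff$bbdgeegfgdfcefc  c
    2  bbdgeegfgdfcefcaebcff$  $
    3  bcff$bbdgeegfgdfcefcae  e
    4  bdgeegfgdfcefcaebcff$b  b
    5  caebcff$bbdgeegfgdfcef  f
    6  cefcaebcff$bbdgeegfgdf  f
    7  cff$bbdgeegfgdfcefcaeb  b
    8  dfcefcaebcff$bbdgeegfg  g
    9  dgeegfgdfcefcaebcff$bb  b
   10  ebcff$bbdgeegfgdfcefca  a
   11  eegfgdfcefcaebcff$bbdg  g
   12  efcaebcff$bbdgeegfgdfc  c
   13  egfgdfcefcaebcff$bbdge  e
   14  f$bbdgeegfgdfcefcaebcf  f
   15  fcaebcff$bbdgeegfgdfce  e
   16  fcefcaebcff$bbdgeegfgd  d
   17  ff$bbdgeegfgdfcefcaebc  c
   18  fgdfcefcaebcff$bbdgeeg  g
   19  gdfcefcaebcff$bbdgeegf  f
   20  geegfgdfcefcaebcff$bbd  d
   21  gfgdfcefcaebcff$bbdgee  e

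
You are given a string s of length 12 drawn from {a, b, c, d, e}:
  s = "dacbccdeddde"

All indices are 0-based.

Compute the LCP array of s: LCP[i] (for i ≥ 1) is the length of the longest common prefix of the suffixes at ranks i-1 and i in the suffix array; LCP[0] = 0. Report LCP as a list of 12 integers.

[0, 0, 0, 1, 1, 0, 1, 2, 1, 2, 0, 1]

rank | idx | suffix
   0 |   1 | acbccdeddde
   1 |   3 | bccdeddde
   2 |   2 | cbccdeddde
   3 |   4 | ccdeddde
   4 |   5 | cdeddde
   5 |   0 | dacbccdeddde
   6 |   8 | ddde
   7 |   9 | dde
   8 |  10 | de
   9 |   6 | deddde
  10 |  11 | e
  11 |   7 | eddde

SA = [1, 3, 2, 4, 5, 0, 8, 9, 10, 6, 11, 7]
[i] adj suffixes → lcp
  [1] 1/3 → 0 ('')
  [2] 3/2 → 0 ('')
  [3] 2/4 → 1 ('c')
  [4] 4/5 → 1 ('c')
  [5] 5/0 → 0 ('')
  [6] 0/8 → 1 ('d')
  [7] 8/9 → 2 ('dd')
  [8] 9/10 → 1 ('d')
  [9] 10/6 → 2 ('de')
  [10] 6/11 → 0 ('')
  [11] 11/7 → 1 ('e')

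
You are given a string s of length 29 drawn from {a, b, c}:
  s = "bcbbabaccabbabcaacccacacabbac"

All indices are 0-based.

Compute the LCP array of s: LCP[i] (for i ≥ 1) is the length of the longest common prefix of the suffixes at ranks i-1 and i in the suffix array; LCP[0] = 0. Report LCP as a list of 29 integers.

[0, 1, 2, 4, 2, 1, 2, 3, 2, 3, 0, 3, 2, 3, 1, 4, 3, 1, 2, 0, 1, 2, 5, 2, 4, 1, 1, 3, 2]

sorted suffixes:
  #0 SA[0]=15  'aacccacacabbac'
  #1 SA[1]=4  'abaccabbabcaacccacacabbac'
  #2 SA[2]=9  'abbabcaacccacacabbac'
  #3 SA[3]=24  'abbac'
  #4 SA[4]=12  'abcaacccacacabbac'
  #5 SA[5]=27  'ac'
  #6 SA[6]=22  'acabbac'
  #7 SA[7]=20  'acacabbac'
  #8 SA[8]=6  'accabbabcaacccacacabbac'
  #9 SA[9]=16  'acccacacabbac'
  #10 SA[10]=3  'babaccabbabcaacccacacabbac'
  #11 SA[11]=11  'babcaacccacacabbac'
  #12 SA[12]=26  'bac'
  #13 SA[13]=5  'baccabbabcaacccacacabbac'
  #14 SA[14]=2  'bbabaccabbabcaacccacacabbac'
  #15 SA[15]=10  'bbabcaacccacacabbac'
  #16 SA[16]=25  'bbac'
  #17 SA[17]=13  'bcaacccacacabbac'
  #18 SA[18]=0  'bcbbabaccabbabcaacccacacabbac'
  #19 SA[19]=28  'c'
  #20 SA[20]=14  'caacccacacabbac'
  #21 SA[21]=8  'cabbabcaacccacacabbac'
  #22 SA[22]=23  'cabbac'
  #23 SA[23]=21  'cacabbac'
  #24 SA[24]=19  'cacacabbac'
  #25 SA[25]=1  'cbbabaccabbabcaacccacacabbac'
  #26 SA[26]=7  'ccabbabcaacccacacabbac'
  #27 SA[27]=18  'ccacacabbac'
  #28 SA[28]=17  'cccacacabbac'

SA = [15, 4, 9, 24, 12, 27, 22, 20, 6, 16, 3, 11, 26, 5, 2, 10, 25, 13, 0, 28, 14, 8, 23, 21, 19, 1, 7, 18, 17]
i: (SA[i-1],SA[i]) lcp shared
  1: (15,4) 1 'a'
  2: (4,9) 2 'ab'
  3: (9,24) 4 'abba'
  4: (24,12) 2 'ab'
  5: (12,27) 1 'a'
  6: (27,22) 2 'ac'
  7: (22,20) 3 'aca'
  8: (20,6) 2 'ac'
  9: (6,16) 3 'acc'
  10: (16,3) 0 ''
  11: (3,11) 3 'bab'
  12: (11,26) 2 'ba'
  13: (26,5) 3 'bac'
  14: (5,2) 1 'b'
  15: (2,10) 4 'bbab'
  16: (10,25) 3 'bba'
  17: (25,13) 1 'b'
  18: (13,0) 2 'bc'
  19: (0,28) 0 ''
  20: (28,14) 1 'c'
  21: (14,8) 2 'ca'
  22: (8,23) 5 'cabba'
  23: (23,21) 2 'ca'
  24: (21,19) 4 'caca'
  25: (19,1) 1 'c'
  26: (1,7) 1 'c'
  27: (7,18) 3 'cca'
  28: (18,17) 2 'cc'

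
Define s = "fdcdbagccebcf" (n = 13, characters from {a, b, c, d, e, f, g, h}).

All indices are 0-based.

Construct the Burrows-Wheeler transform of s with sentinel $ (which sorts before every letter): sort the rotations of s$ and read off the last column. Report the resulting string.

fbdegdcbcfcc$a

rank  rotation        last
    0  $fdcdbagccebcf  f
    1  agccebcf$fdcdb  b
    2  bagccebcf$fdcd  d
    3  bcf$fdcdbagcce  e
    4  ccebcf$fdcdbag  g
    5  cdbagccebcf$fd  d
    6  cebcf$fdcdbagc  c
    7  cf$fdcdbagcceb  b
    8  dbagccebcf$fdc  c
    9  dcdbagccebcf$f  f
   10  ebcf$fdcdbagcc  c
   11  f$fdcdbagccebc  c
   12  fdcdbagccebcf$  $
   13  gccebcf$fdcdba  a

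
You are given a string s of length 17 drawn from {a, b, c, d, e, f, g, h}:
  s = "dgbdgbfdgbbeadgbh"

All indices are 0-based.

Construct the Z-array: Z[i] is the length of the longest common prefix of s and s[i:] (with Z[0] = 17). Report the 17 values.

Z[0]=17
i=1: fresh scan; Z[1]=0
i=2: fresh scan; Z[2]=0
i=3: fresh scan; Z[3]=3 extend→box=[3,6)
i=4: min(r-i=2, Z[1]=0)=0; Z[4]=0
i=5: min(r-i=1, Z[2]=0)=0; Z[5]=0
i=6: fresh scan; Z[6]=0
i=7: fresh scan; Z[7]=3 extend→box=[7,10)
i=8: min(r-i=2, Z[1]=0)=0; Z[8]=0
i=9: min(r-i=1, Z[2]=0)=0; Z[9]=0
i=10: fresh scan; Z[10]=0
i=11: fresh scan; Z[11]=0
i=12: fresh scan; Z[12]=0
i=13: fresh scan; Z[13]=3 extend→box=[13,16)
i=14: min(r-i=2, Z[1]=0)=0; Z[14]=0
i=15: min(r-i=1, Z[2]=0)=0; Z[15]=0
i=16: fresh scan; Z[16]=0

[17, 0, 0, 3, 0, 0, 0, 3, 0, 0, 0, 0, 0, 3, 0, 0, 0]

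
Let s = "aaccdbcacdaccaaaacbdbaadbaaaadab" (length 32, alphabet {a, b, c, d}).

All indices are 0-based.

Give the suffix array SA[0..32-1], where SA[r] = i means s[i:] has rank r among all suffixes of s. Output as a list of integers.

[13, 25, 14, 26, 15, 0, 27, 21, 30, 16, 10, 1, 7, 28, 22, 31, 24, 20, 5, 18, 12, 6, 17, 11, 2, 8, 3, 29, 9, 23, 19, 4]

rank | idx | suffix
   0 |  13 | aaaacbdbaadbaaaadab
   1 |  25 | aaaadab
   2 |  14 | aaacbdbaadbaaaadab
   3 |  26 | aaadab
   4 |  15 | aacbdbaadbaaaadab
   5 |   0 | aaccdbcacdaccaaaacbdbaadbaaaadab
   6 |  27 | aadab
   7 |  21 | aadbaaaadab
   8 |  30 | ab
   9 |  16 | acbdbaadbaaaadab
  10 |  10 | accaaaacbdbaadbaaaadab
  11 |   1 | accdbcacdaccaaaacbdbaadbaaaadab
  12 |   7 | acdaccaaaacbdbaadbaaaadab
  13 |  28 | adab
  14 |  22 | adbaaaadab
  15 |  31 | b
  16 |  24 | baaaadab
  17 |  20 | baadbaaaadab
  18 |   5 | bcacdaccaaaacbdbaadbaaaadab
  19 |  18 | bdbaadbaaaadab
  20 |  12 | caaaacbdbaadbaaaadab
  21 |   6 | cacdaccaaaacbdbaadbaaaadab
  22 |  17 | cbdbaadbaaaadab
  23 |  11 | ccaaaacbdbaadbaaaadab
  24 |   2 | ccdbcacdaccaaaacbdbaadbaaaadab
  25 |   8 | cdaccaaaacbdbaadbaaaadab
  26 |   3 | cdbcacdaccaaaacbdbaadbaaaadab
  27 |  29 | dab
  28 |   9 | daccaaaacbdbaadbaaaadab
  29 |  23 | dbaaaadab
  30 |  19 | dbaadbaaaadab
  31 |   4 | dbcacdaccaaaacbdbaadbaaaadab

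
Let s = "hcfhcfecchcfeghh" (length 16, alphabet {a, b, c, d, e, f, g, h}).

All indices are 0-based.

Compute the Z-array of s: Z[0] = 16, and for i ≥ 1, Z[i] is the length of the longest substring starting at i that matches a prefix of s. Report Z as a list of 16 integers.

Z[0]=16
i=1: i≥r, start 0; Z[1]=0
i=2: i≥r, start 0; Z[2]=0
i=3: i≥r, start 0; Z[3]=3 scan→box=[3,6)
i=4: min(r-i=2, Z[1]=0)=0; Z[4]=0
i=5: min(r-i=1, Z[2]=0)=0; Z[5]=0
i=6: i≥r, start 0; Z[6]=0
i=7: i≥r, start 0; Z[7]=0
i=8: i≥r, start 0; Z[8]=0
i=9: i≥r, start 0; Z[9]=3 scan→box=[9,12)
i=10: min(r-i=2, Z[1]=0)=0; Z[10]=0
i=11: min(r-i=1, Z[2]=0)=0; Z[11]=0
i=12: i≥r, start 0; Z[12]=0
i=13: i≥r, start 0; Z[13]=0
i=14: i≥r, start 0; Z[14]=1 scan→box=[14,15)
i=15: i≥r, start 0; Z[15]=1 scan→box=[15,16)

[16, 0, 0, 3, 0, 0, 0, 0, 0, 3, 0, 0, 0, 0, 1, 1]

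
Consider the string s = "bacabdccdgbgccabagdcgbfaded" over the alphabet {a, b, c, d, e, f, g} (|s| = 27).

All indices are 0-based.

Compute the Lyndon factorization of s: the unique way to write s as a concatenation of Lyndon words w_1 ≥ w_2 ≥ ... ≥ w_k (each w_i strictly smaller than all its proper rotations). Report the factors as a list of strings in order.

emit factor 1: 'b' (i=0, period=1)
emit factor 2: 'ac' (i=1, period=2)
emit factor 3: 'abdccdgbgcc' (i=3, period=11)
emit factor 4: 'abagdcgbfaded' (i=14, period=13)

["b", "ac", "abdccdgbgcc", "abagdcgbfaded"]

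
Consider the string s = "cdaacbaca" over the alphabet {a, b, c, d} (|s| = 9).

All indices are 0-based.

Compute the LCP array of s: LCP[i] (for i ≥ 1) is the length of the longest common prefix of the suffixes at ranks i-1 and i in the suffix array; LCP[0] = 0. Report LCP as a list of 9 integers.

[0, 1, 1, 2, 0, 0, 1, 1, 0]

rank | idx | suffix
   0 |   8 | a
   1 |   2 | aacbaca
   2 |   6 | aca
   3 |   3 | acbaca
   4 |   5 | baca
   5 |   7 | ca
   6 |   4 | cbaca
   7 |   0 | cdaacbaca
   8 |   1 | daacbaca

SA = [8, 2, 6, 3, 5, 7, 4, 0, 1]
[i] adj suffixes → lcp
  [1] 8/2 → 1 ('a')
  [2] 2/6 → 1 ('a')
  [3] 6/3 → 2 ('ac')
  [4] 3/5 → 0 ('')
  [5] 5/7 → 0 ('')
  [6] 7/4 → 1 ('c')
  [7] 4/0 → 1 ('c')
  [8] 0/1 → 0 ('')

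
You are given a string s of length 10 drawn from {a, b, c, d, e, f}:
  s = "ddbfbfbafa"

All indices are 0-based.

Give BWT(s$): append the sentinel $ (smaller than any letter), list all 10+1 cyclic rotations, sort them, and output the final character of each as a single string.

rank  rotation     last
    0  $ddbfbfbafa  a
    1  a$ddbfbfbaf  f
    2  afa$ddbfbfb  b
    3  bafa$ddbfbf  f
    4  bfbafa$ddbf  f
    5  bfbfbafa$dd  d
    6  dbfbfbafa$d  d
    7  ddbfbfbafa$  $
    8  fa$ddbfbfba  a
    9  fbafa$ddbfb  b
   10  fbfbafa$ddb  b

afbffdd$abb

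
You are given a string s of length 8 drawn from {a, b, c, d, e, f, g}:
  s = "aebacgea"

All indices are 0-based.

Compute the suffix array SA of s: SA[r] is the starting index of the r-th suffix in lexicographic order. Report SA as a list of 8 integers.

sorted suffixes:
  #0 SA[0]=7  'a'
  #1 SA[1]=3  'acgea'
  #2 SA[2]=0  'aebacgea'
  #3 SA[3]=2  'bacgea'
  #4 SA[4]=4  'cgea'
  #5 SA[5]=6  'ea'
  #6 SA[6]=1  'ebacgea'
  #7 SA[7]=5  'gea'

[7, 3, 0, 2, 4, 6, 1, 5]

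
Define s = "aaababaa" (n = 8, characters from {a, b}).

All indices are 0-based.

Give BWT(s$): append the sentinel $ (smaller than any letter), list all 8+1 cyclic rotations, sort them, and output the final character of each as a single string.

rank  rotation   last
    0  $aaababaa  a
    1  a$aaababa  a
    2  aa$aaabab  b
    3  aaababaa$  $
    4  aababaa$a  a
    5  abaa$aaab  b
    6  ababaa$aa  a
    7  baa$aaaba  a
    8  babaa$aaa  a

aab$abaaa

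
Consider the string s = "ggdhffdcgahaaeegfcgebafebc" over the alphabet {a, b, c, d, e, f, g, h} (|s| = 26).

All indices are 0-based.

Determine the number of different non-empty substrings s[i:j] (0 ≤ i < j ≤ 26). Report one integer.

331

sorted suffixes:
  #0 SA[0]=11  'aaeegfcgebafebc'
  #1 SA[1]=12  'aeegfcgebafebc'
  #2 SA[2]=21  'afebc'
  #3 SA[3]=9  'ahaaeegfcgebafebc'
  #4 SA[4]=20  'bafebc'
  #5 SA[5]=24  'bc'
  #6 SA[6]=25  'c'
  #7 SA[7]=7  'cgahaaeegfcgebafebc'
  #8 SA[8]=17  'cgebafebc'
  #9 SA[9]=6  'dcgahaaeegfcgebafebc'
  #10 SA[10]=2  'dhffdcgahaaeegfcgebafebc'
  #11 SA[11]=19  'ebafebc'
  #12 SA[12]=23  'ebc'
  #13 SA[13]=13  'eegfcgebafebc'
  #14 SA[14]=14  'egfcgebafebc'
  #15 SA[15]=16  'fcgebafebc'
  #16 SA[16]=5  'fdcgahaaeegfcgebafebc'
  #17 SA[17]=22  'febc'
  #18 SA[18]=4  'ffdcgahaaeegfcgebafebc'
  #19 SA[19]=8  'gahaaeegfcgebafebc'
  #20 SA[20]=1  'gdhffdcgahaaeegfcgebafebc'
  #21 SA[21]=18  'gebafebc'
  #22 SA[22]=15  'gfcgebafebc'
  #23 SA[23]=0  'ggdhffdcgahaaeegfcgebafebc'
  #24 SA[24]=10  'haaeegfcgebafebc'
  #25 SA[25]=3  'hffdcgahaaeegfcgebafebc'

SA = [11, 12, 21, 9, 20, 24, 25, 7, 17, 6, 2, 19, 23, 13, 14, 16, 5, 22, 4, 8, 1, 18, 15, 0, 10, 3]
i: (SA[i-1],SA[i]) lcp shared
  1: (11,12) 1 'a'
  2: (12,21) 1 'a'
  3: (21,9) 1 'a'
  4: (9,20) 0 ''
  5: (20,24) 1 'b'
  6: (24,25) 0 ''
  7: (25,7) 1 'c'
  8: (7,17) 2 'cg'
  9: (17,6) 0 ''
  10: (6,2) 1 'd'
  11: (2,19) 0 ''
  12: (19,23) 2 'eb'
  13: (23,13) 1 'e'
  14: (13,14) 1 'e'
  15: (14,16) 0 ''
  16: (16,5) 1 'f'
  17: (5,22) 1 'f'
  18: (22,4) 1 'f'
  19: (4,8) 0 ''
  20: (8,1) 1 'g'
  21: (1,18) 1 'g'
  22: (18,15) 1 'g'
  23: (15,0) 1 'g'
  24: (0,10) 0 ''
  25: (10,3) 1 'h'

n(n+1)/2 = 26·27/2 = 351
Σ LCP = 0 + 1 + 1 + 1 + 0 + 1 + 0 + 1 + 2 + 0 + 1 + 0 + 2 + 1 + 1 + 0 + 1 + 1 + 1 + 0 + 1 + 1 + 1 + 1 + 0 + 1 = 20
distinct = 351 − 20 = 331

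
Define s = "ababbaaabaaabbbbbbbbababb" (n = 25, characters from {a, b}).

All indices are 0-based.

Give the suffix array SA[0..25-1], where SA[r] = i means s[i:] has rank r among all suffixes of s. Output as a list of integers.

rank→(start, suffix):
  0 → (5, 'aaabaaabbbbbbbbababb')
  1 → (9, 'aaabbbbbbbbababb')
  2 → (6, 'aabaaabbbbbbbbababb')
  3 → (10, 'aabbbbbbbbababb')
  4 → (7, 'abaaabbbbbbbbababb')
  5 → (20, 'ababb')
  6 → (0, 'ababbaaabaaabbbbbbbbababb')
  7 → (22, 'abb')
  8 → (2, 'abbaaabaaabbbbbbbbababb')
  9 → (11, 'abbbbbbbbababb')
  10 → (24, 'b')
  11 → (4, 'baaabaaabbbbbbbbababb')
  12 → (8, 'baaabbbbbbbbababb')
  13 → (19, 'bababb')
  14 → (21, 'babb')
  15 → (1, 'babbaaabaaabbbbbbbbababb')
  16 → (23, 'bb')
  17 → (3, 'bbaaabaaabbbbbbbbababb')
  18 → (18, 'bbababb')
  19 → (17, 'bbbababb')
  20 → (16, 'bbbbababb')
  21 → (15, 'bbbbbababb')
  22 → (14, 'bbbbbbababb')
  23 → (13, 'bbbbbbbababb')
  24 → (12, 'bbbbbbbbababb')

[5, 9, 6, 10, 7, 20, 0, 22, 2, 11, 24, 4, 8, 19, 21, 1, 23, 3, 18, 17, 16, 15, 14, 13, 12]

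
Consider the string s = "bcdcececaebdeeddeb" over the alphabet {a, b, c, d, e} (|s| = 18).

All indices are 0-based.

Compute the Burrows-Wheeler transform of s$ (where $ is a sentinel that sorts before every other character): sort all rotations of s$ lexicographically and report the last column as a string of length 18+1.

rank  rotation             last
    0  $bcdcececaebdeeddeb  b
    1  aebdeeddeb$bcdcecec  c
    2  b$bcdcececaebdeedde  e
    3  bcdcececaebdeeddeb$  $
    4  bdeeddeb$bcdcececae  e
    5  caebdeeddeb$bcdcece  e
    6  cdcececaebdeeddeb$b  b
    7  cecaebdeeddeb$bcdce  e
    8  cececaebdeeddeb$bcd  d
    9  dcececaebdeeddeb$bc  c
   10  ddeb$bcdcececaebdee  e
   11  deb$bcdcececaebdeed  d
   12  deeddeb$bcdcececaeb  b
   13  eb$bcdcececaebdeedd  d
   14  ebdeeddeb$bcdcececa  a
   15  ecaebdeeddeb$bcdcec  c
   16  ececaebdeeddeb$bcdc  c
   17  eddeb$bcdcececaebde  e
   18  eeddeb$bcdcececaebd  d

bce$eebedcedbdacced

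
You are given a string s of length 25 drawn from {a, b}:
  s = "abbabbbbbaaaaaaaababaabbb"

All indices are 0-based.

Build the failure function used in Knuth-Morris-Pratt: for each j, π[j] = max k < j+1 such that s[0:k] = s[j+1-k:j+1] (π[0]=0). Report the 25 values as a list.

[0, 0, 0, 1, 2, 3, 0, 0, 0, 1, 1, 1, 1, 1, 1, 1, 1, 2, 1, 2, 1, 1, 2, 3, 0]

π[0] = 0
j=1 s[j]='b': π[1]=0 (border '')
j=2 s[j]='b': π[2]=0 (border '')
j=3 s[j]='a': π[3]=1 (border 'a')
j=4 s[j]='b': π[4]=2 (border 'ab')
j=5 s[j]='b': π[5]=3 (border 'abb')
j=6 s[j]='b': k: 3→0; π[6]=0 (border '')
j=7 s[j]='b': π[7]=0 (border '')
j=8 s[j]='b': π[8]=0 (border '')
j=9 s[j]='a': π[9]=1 (border 'a')
j=10 s[j]='a': k: 1→0; π[10]=1 (border 'a')
j=11 s[j]='a': k: 1→0; π[11]=1 (border 'a')
j=12 s[j]='a': k: 1→0; π[12]=1 (border 'a')
j=13 s[j]='a': k: 1→0; π[13]=1 (border 'a')
j=14 s[j]='a': k: 1→0; π[14]=1 (border 'a')
j=15 s[j]='a': k: 1→0; π[15]=1 (border 'a')
j=16 s[j]='a': k: 1→0; π[16]=1 (border 'a')
j=17 s[j]='b': π[17]=2 (border 'ab')
j=18 s[j]='a': k: 2→0; π[18]=1 (border 'a')
j=19 s[j]='b': π[19]=2 (border 'ab')
j=20 s[j]='a': k: 2→0; π[20]=1 (border 'a')
j=21 s[j]='a': k: 1→0; π[21]=1 (border 'a')
j=22 s[j]='b': π[22]=2 (border 'ab')
j=23 s[j]='b': π[23]=3 (border 'abb')
j=24 s[j]='b': k: 3→0; π[24]=0 (border '')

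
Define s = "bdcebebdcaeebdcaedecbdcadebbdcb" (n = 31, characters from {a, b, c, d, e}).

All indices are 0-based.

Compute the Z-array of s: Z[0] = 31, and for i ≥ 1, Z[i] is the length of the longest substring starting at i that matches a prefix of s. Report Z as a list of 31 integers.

Z[0]=31
i=1: i≥r, start 0; Z[1]=0
i=2: i≥r, start 0; Z[2]=0
i=3: i≥r, start 0; Z[3]=0
i=4: i≥r, start 0; Z[4]=1 scan→box=[4,5)
i=5: i≥r, start 0; Z[5]=0
i=6: i≥r, start 0; Z[6]=3 scan→box=[6,9)
i=7: min(r-i=2, Z[1]=0)=0; Z[7]=0
i=8: min(r-i=1, Z[2]=0)=0; Z[8]=0
i=9: i≥r, start 0; Z[9]=0
i=10: i≥r, start 0; Z[10]=0
i=11: i≥r, start 0; Z[11]=0
i=12: i≥r, start 0; Z[12]=3 scan→box=[12,15)
i=13: min(r-i=2, Z[1]=0)=0; Z[13]=0
i=14: min(r-i=1, Z[2]=0)=0; Z[14]=0
i=15: i≥r, start 0; Z[15]=0
i=16: i≥r, start 0; Z[16]=0
i=17: i≥r, start 0; Z[17]=0
i=18: i≥r, start 0; Z[18]=0
i=19: i≥r, start 0; Z[19]=0
i=20: i≥r, start 0; Z[20]=3 scan→box=[20,23)
i=21: min(r-i=2, Z[1]=0)=0; Z[21]=0
i=22: min(r-i=1, Z[2]=0)=0; Z[22]=0
i=23: i≥r, start 0; Z[23]=0
i=24: i≥r, start 0; Z[24]=0
i=25: i≥r, start 0; Z[25]=0
i=26: i≥r, start 0; Z[26]=1 scan→box=[26,27)
i=27: i≥r, start 0; Z[27]=3 scan→box=[27,30)
i=28: min(r-i=2, Z[1]=0)=0; Z[28]=0
i=29: min(r-i=1, Z[2]=0)=0; Z[29]=0
i=30: i≥r, start 0; Z[30]=1 scan→box=[30,31)

[31, 0, 0, 0, 1, 0, 3, 0, 0, 0, 0, 0, 3, 0, 0, 0, 0, 0, 0, 0, 3, 0, 0, 0, 0, 0, 1, 3, 0, 0, 1]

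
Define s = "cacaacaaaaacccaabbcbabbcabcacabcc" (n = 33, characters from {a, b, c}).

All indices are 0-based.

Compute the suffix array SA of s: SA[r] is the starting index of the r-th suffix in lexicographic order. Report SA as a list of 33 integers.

[6, 7, 8, 14, 3, 9, 20, 15, 24, 29, 4, 1, 27, 10, 19, 21, 16, 22, 25, 17, 30, 32, 5, 13, 2, 23, 28, 0, 26, 18, 31, 12, 11]

sorted suffixes:
  #0 SA[0]=6  'aaaaacccaabbcbabbcabcacabcc'
  #1 SA[1]=7  'aaaacccaabbcbabbcabcacabcc'
  #2 SA[2]=8  'aaacccaabbcbabbcabcacabcc'
  #3 SA[3]=14  'aabbcbabbcabcacabcc'
  #4 SA[4]=3  'aacaaaaacccaabbcbabbcabcacabcc'
  #5 SA[5]=9  'aacccaabbcbabbcabcacabcc'
  #6 SA[6]=20  'abbcabcacabcc'
  #7 SA[7]=15  'abbcbabbcabcacabcc'
  #8 SA[8]=24  'abcacabcc'
  #9 SA[9]=29  'abcc'
  #10 SA[10]=4  'acaaaaacccaabbcbabbcabcacabcc'
  #11 SA[11]=1  'acaacaaaaacccaabbcbabbcabcacabcc'
  #12 SA[12]=27  'acabcc'
  #13 SA[13]=10  'acccaabbcbabbcabcacabcc'
  #14 SA[14]=19  'babbcabcacabcc'
  #15 SA[15]=21  'bbcabcacabcc'
  #16 SA[16]=16  'bbcbabbcabcacabcc'
  #17 SA[17]=22  'bcabcacabcc'
  #18 SA[18]=25  'bcacabcc'
  #19 SA[19]=17  'bcbabbcabcacabcc'
  #20 SA[20]=30  'bcc'
  #21 SA[21]=32  'c'
  #22 SA[22]=5  'caaaaacccaabbcbabbcabcacabcc'
  #23 SA[23]=13  'caabbcbabbcabcacabcc'
  #24 SA[24]=2  'caacaaaaacccaabbcbabbcabcacabcc'
  #25 SA[25]=23  'cabcacabcc'
  #26 SA[26]=28  'cabcc'
  #27 SA[27]=0  'cacaacaaaaacccaabbcbabbcabcacabcc'
  #28 SA[28]=26  'cacabcc'
  #29 SA[29]=18  'cbabbcabcacabcc'
  #30 SA[30]=31  'cc'
  #31 SA[31]=12  'ccaabbcbabbcabcacabcc'
  #32 SA[32]=11  'cccaabbcbabbcabcacabcc'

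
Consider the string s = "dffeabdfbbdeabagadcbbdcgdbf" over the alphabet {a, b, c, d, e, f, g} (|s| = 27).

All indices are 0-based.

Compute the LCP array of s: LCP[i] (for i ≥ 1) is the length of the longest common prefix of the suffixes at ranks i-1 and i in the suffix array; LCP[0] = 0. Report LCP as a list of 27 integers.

[0, 2, 1, 1, 0, 1, 3, 1, 2, 2, 1, 0, 1, 0, 1, 2, 1, 1, 2, 0, 3, 0, 1, 1, 1, 0, 1]

sorted suffixes:
  #0 SA[0]=12  'abagadcbbdcgdbf'
  #1 SA[1]=4  'abdfbbdeabagadcbbdcgdbf'
  #2 SA[2]=16  'adcbbdcgdbf'
  #3 SA[3]=14  'agadcbbdcgdbf'
  #4 SA[4]=13  'bagadcbbdcgdbf'
  #5 SA[5]=19  'bbdcgdbf'
  #6 SA[6]=8  'bbdeabagadcbbdcgdbf'
  #7 SA[7]=20  'bdcgdbf'
  #8 SA[8]=9  'bdeabagadcbbdcgdbf'
  #9 SA[9]=5  'bdfbbdeabagadcbbdcgdbf'
  #10 SA[10]=25  'bf'
  #11 SA[11]=18  'cbbdcgdbf'
  #12 SA[12]=22  'cgdbf'
  #13 SA[13]=24  'dbf'
  #14 SA[14]=17  'dcbbdcgdbf'
  #15 SA[15]=21  'dcgdbf'
  #16 SA[16]=10  'deabagadcbbdcgdbf'
  #17 SA[17]=6  'dfbbdeabagadcbbdcgdbf'
  #18 SA[18]=0  'dffeabdfbbdeabagadcbbdcgdbf'
  #19 SA[19]=11  'eabagadcbbdcgdbf'
  #20 SA[20]=3  'eabdfbbdeabagadcbbdcgdbf'
  #21 SA[21]=26  'f'
  #22 SA[22]=7  'fbbdeabagadcbbdcgdbf'
  #23 SA[23]=2  'feabdfbbdeabagadcbbdcgdbf'
  #24 SA[24]=1  'ffeabdfbbdeabagadcbbdcgdbf'
  #25 SA[25]=15  'gadcbbdcgdbf'
  #26 SA[26]=23  'gdbf'

SA = [12, 4, 16, 14, 13, 19, 8, 20, 9, 5, 25, 18, 22, 24, 17, 21, 10, 6, 0, 11, 3, 26, 7, 2, 1, 15, 23]
i: (SA[i-1],SA[i]) lcp shared
  1: (12,4) 2 'ab'
  2: (4,16) 1 'a'
  3: (16,14) 1 'a'
  4: (14,13) 0 ''
  5: (13,19) 1 'b'
  6: (19,8) 3 'bbd'
  7: (8,20) 1 'b'
  8: (20,9) 2 'bd'
  9: (9,5) 2 'bd'
  10: (5,25) 1 'b'
  11: (25,18) 0 ''
  12: (18,22) 1 'c'
  13: (22,24) 0 ''
  14: (24,17) 1 'd'
  15: (17,21) 2 'dc'
  16: (21,10) 1 'd'
  17: (10,6) 1 'd'
  18: (6,0) 2 'df'
  19: (0,11) 0 ''
  20: (11,3) 3 'eab'
  21: (3,26) 0 ''
  22: (26,7) 1 'f'
  23: (7,2) 1 'f'
  24: (2,1) 1 'f'
  25: (1,15) 0 ''
  26: (15,23) 1 'g'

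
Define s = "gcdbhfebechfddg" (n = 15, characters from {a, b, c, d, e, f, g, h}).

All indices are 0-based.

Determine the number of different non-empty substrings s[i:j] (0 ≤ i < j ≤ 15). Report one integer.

111

rank→(start, suffix):
  0 → (7, 'bechfddg')
  1 → (3, 'bhfebechfddg')
  2 → (1, 'cdbhfebechfddg')
  3 → (9, 'chfddg')
  4 → (2, 'dbhfebechfddg')
  5 → (12, 'ddg')
  6 → (13, 'dg')
  7 → (6, 'ebechfddg')
  8 → (8, 'echfddg')
  9 → (11, 'fddg')
  10 → (5, 'febechfddg')
  11 → (14, 'g')
  12 → (0, 'gcdbhfebechfddg')
  13 → (10, 'hfddg')
  14 → (4, 'hfebechfddg')

SA = [7, 3, 1, 9, 2, 12, 13, 6, 8, 11, 5, 14, 0, 10, 4]
[i] adj suffixes → lcp
  [1] 7/3 → 1 ('b')
  [2] 3/1 → 0 ('')
  [3] 1/9 → 1 ('c')
  [4] 9/2 → 0 ('')
  [5] 2/12 → 1 ('d')
  [6] 12/13 → 1 ('d')
  [7] 13/6 → 0 ('')
  [8] 6/8 → 1 ('e')
  [9] 8/11 → 0 ('')
  [10] 11/5 → 1 ('f')
  [11] 5/14 → 0 ('')
  [12] 14/0 → 1 ('g')
  [13] 0/10 → 0 ('')
  [14] 10/4 → 2 ('hf')

n(n+1)/2 = 15·16/2 = 120
Σ LCP = 0 + 1 + 0 + 1 + 0 + 1 + 1 + 0 + 1 + 0 + 1 + 0 + 1 + 0 + 2 = 9
distinct = 120 − 9 = 111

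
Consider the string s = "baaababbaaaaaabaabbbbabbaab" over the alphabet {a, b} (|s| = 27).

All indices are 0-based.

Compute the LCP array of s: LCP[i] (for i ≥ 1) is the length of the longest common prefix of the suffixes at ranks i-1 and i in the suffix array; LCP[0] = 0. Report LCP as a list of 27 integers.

[0, 5, 4, 3, 5, 2, 3, 4, 3, 1, 2, 3, 2, 5, 3, 0, 1, 4, 3, 4, 2, 6, 1, 4, 3, 2, 3]

rank | idx | suffix
   0 |   8 | aaaaaabaabbbbabbaab
   1 |   9 | aaaaabaabbbbabbaab
   2 |  10 | aaaabaabbbbabbaab
   3 |  11 | aaabaabbbbabbaab
   4 |   1 | aaababbaaaaaabaabbbbabbaab
   5 |  24 | aab
   6 |  12 | aabaabbbbabbaab
   7 |   2 | aababbaaaaaabaabbbbabbaab
   8 |  15 | aabbbbabbaab
   9 |  25 | ab
  10 |  13 | abaabbbbabbaab
  11 |   3 | ababbaaaaaabaabbbbabbaab
  12 |   5 | abbaaaaaabaabbbbabbaab
  13 |  21 | abbaab
  14 |  16 | abbbbabbaab
  15 |  26 | b
  16 |   7 | baaaaaabaabbbbabbaab
  17 |   0 | baaababbaaaaaabaabbbbabbaab
  18 |  23 | baab
  19 |  14 | baabbbbabbaab
  20 |   4 | babbaaaaaabaabbbbabbaab
  21 |  20 | babbaab
  22 |   6 | bbaaaaaabaabbbbabbaab
  23 |  22 | bbaab
  24 |  19 | bbabbaab
  25 |  18 | bbbabbaab
  26 |  17 | bbbbabbaab

SA = [8, 9, 10, 11, 1, 24, 12, 2, 15, 25, 13, 3, 5, 21, 16, 26, 7, 0, 23, 14, 4, 20, 6, 22, 19, 18, 17]
rank  pair      lcp
   1  s[8:],s[9:]  5  'aaaaa'
   2  s[9:],s[10:]  4  'aaaa'
   3  s[10:],s[11:]  3  'aaa'
   4  s[11:],s[1:]  5  'aaaba'
   5  s[1:],s[24:]  2  'aa'
   6  s[24:],s[12:]  3  'aab'
   7  s[12:],s[2:]  4  'aaba'
   8  s[2:],s[15:]  3  'aab'
   9  s[15:],s[25:]  1  'a'
  10  s[25:],s[13:]  2  'ab'
  11  s[13:],s[3:]  3  'aba'
  12  s[3:],s[5:]  2  'ab'
  13  s[5:],s[21:]  5  'abbaa'
  14  s[21:],s[16:]  3  'abb'
  15  s[16:],s[26:]  0  ''
  16  s[26:],s[7:]  1  'b'
  17  s[7:],s[0:]  4  'baaa'
  18  s[0:],s[23:]  3  'baa'
  19  s[23:],s[14:]  4  'baab'
  20  s[14:],s[4:]  2  'ba'
  21  s[4:],s[20:]  6  'babbaa'
  22  s[20:],s[6:]  1  'b'
  23  s[6:],s[22:]  4  'bbaa'
  24  s[22:],s[19:]  3  'bba'
  25  s[19:],s[18:]  2  'bb'
  26  s[18:],s[17:]  3  'bbb'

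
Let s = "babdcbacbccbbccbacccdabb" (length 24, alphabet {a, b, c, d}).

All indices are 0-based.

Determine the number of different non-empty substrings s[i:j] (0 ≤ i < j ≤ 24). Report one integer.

262

rank→(start, suffix):
  0 → (21, 'abb')
  1 → (1, 'abdcbacbccbbccbacccdabb')
  2 → (6, 'acbccbbccbacccdabb')
  3 → (16, 'acccdabb')
  4 → (23, 'b')
  5 → (0, 'babdcbacbccbbccbacccdabb')
  6 → (5, 'bacbccbbccbacccdabb')
  7 → (15, 'bacccdabb')
  8 → (22, 'bb')
  9 → (11, 'bbccbacccdabb')
  10 → (12, 'bccbacccdabb')
  11 → (8, 'bccbbccbacccdabb')
  12 → (2, 'bdcbacbccbbccbacccdabb')
  13 → (4, 'cbacbccbbccbacccdabb')
  14 → (14, 'cbacccdabb')
  15 → (10, 'cbbccbacccdabb')
  16 → (7, 'cbccbbccbacccdabb')
  17 → (13, 'ccbacccdabb')
  18 → (9, 'ccbbccbacccdabb')
  19 → (17, 'cccdabb')
  20 → (18, 'ccdabb')
  21 → (19, 'cdabb')
  22 → (20, 'dabb')
  23 → (3, 'dcbacbccbbccbacccdabb')

SA = [21, 1, 6, 16, 23, 0, 5, 15, 22, 11, 12, 8, 2, 4, 14, 10, 7, 13, 9, 17, 18, 19, 20, 3]
i: (SA[i-1],SA[i]) lcp shared
  1: (21,1) 2 'ab'
  2: (1,6) 1 'a'
  3: (6,16) 2 'ac'
  4: (16,23) 0 ''
  5: (23,0) 1 'b'
  6: (0,5) 2 'ba'
  7: (5,15) 3 'bac'
  8: (15,22) 1 'b'
  9: (22,11) 2 'bb'
  10: (11,12) 1 'b'
  11: (12,8) 4 'bccb'
  12: (8,2) 1 'b'
  13: (2,4) 0 ''
  14: (4,14) 4 'cbac'
  15: (14,10) 2 'cb'
  16: (10,7) 2 'cb'
  17: (7,13) 1 'c'
  18: (13,9) 3 'ccb'
  19: (9,17) 2 'cc'
  20: (17,18) 2 'cc'
  21: (18,19) 1 'c'
  22: (19,20) 0 ''
  23: (20,3) 1 'd'

n(n+1)/2 = 24·25/2 = 300
Σ LCP = 0 + 2 + 1 + 2 + 0 + 1 + 2 + 3 + 1 + 2 + 1 + 4 + 1 + 0 + 4 + 2 + 2 + 1 + 3 + 2 + 2 + 1 + 0 + 1 = 38
distinct = 300 − 38 = 262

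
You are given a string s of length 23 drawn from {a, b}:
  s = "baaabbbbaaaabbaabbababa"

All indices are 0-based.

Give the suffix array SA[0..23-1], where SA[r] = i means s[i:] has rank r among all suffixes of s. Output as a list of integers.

[22, 8, 9, 1, 10, 14, 2, 20, 18, 11, 15, 3, 21, 7, 0, 13, 19, 17, 6, 12, 16, 5, 4]

rank | idx | suffix
   0 |  22 | a
   1 |   8 | aaaabbaabbababa
   2 |   9 | aaabbaabbababa
   3 |   1 | aaabbbbaaaabbaabbababa
   4 |  10 | aabbaabbababa
   5 |  14 | aabbababa
   6 |   2 | aabbbbaaaabbaabbababa
   7 |  20 | aba
   8 |  18 | ababa
   9 |  11 | abbaabbababa
  10 |  15 | abbababa
  11 |   3 | abbbbaaaabbaabbababa
  12 |  21 | ba
  13 |   7 | baaaabbaabbababa
  14 |   0 | baaabbbbaaaabbaabbababa
  15 |  13 | baabbababa
  16 |  19 | baba
  17 |  17 | bababa
  18 |   6 | bbaaaabbaabbababa
  19 |  12 | bbaabbababa
  20 |  16 | bbababa
  21 |   5 | bbbaaaabbaabbababa
  22 |   4 | bbbbaaaabbaabbababa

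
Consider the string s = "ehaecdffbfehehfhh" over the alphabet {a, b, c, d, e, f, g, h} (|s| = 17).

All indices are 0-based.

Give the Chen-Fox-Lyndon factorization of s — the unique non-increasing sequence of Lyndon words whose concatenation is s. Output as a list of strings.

emit factor 1: 'eh' (i=0, period=2)
emit factor 2: 'aecdffbfehehfhh' (i=2, period=15)

["eh", "aecdffbfehehfhh"]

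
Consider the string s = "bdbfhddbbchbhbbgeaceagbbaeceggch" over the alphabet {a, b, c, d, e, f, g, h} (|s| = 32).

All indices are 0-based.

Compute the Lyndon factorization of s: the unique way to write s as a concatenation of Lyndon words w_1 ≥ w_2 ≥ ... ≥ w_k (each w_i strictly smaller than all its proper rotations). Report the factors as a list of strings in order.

["bdbfhdd", "bbchbhbbge", "aceagbbaeceggch"]

emit factor 1: 'bdbfhdd' (i=0, period=7)
emit factor 2: 'bbchbhbbge' (i=7, period=10)
emit factor 3: 'aceagbbaeceggch' (i=17, period=15)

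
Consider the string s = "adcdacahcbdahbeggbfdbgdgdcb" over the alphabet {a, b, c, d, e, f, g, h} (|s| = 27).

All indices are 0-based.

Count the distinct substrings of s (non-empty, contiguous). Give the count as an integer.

354

rank→(start, suffix):
  0 → (4, 'acahcbdahbeggbfdbgdgdcb')
  1 → (0, 'adcdacahcbdahbeggbfdbgdgdcb')
  2 → (11, 'ahbeggbfdbgdgdcb')
  3 → (6, 'ahcbdahbeggbfdbgdgdcb')
  4 → (26, 'b')
  5 → (9, 'bdahbeggbfdbgdgdcb')
  6 → (13, 'beggbfdbgdgdcb')
  7 → (17, 'bfdbgdgdcb')
  8 → (20, 'bgdgdcb')
  9 → (5, 'cahcbdahbeggbfdbgdgdcb')
  10 → (25, 'cb')
  11 → (8, 'cbdahbeggbfdbgdgdcb')
  12 → (2, 'cdacahcbdahbeggbfdbgdgdcb')
  13 → (3, 'dacahcbdahbeggbfdbgdgdcb')
  14 → (10, 'dahbeggbfdbgdgdcb')
  15 → (19, 'dbgdgdcb')
  16 → (24, 'dcb')
  17 → (1, 'dcdacahcbdahbeggbfdbgdgdcb')
  18 → (22, 'dgdcb')
  19 → (14, 'eggbfdbgdgdcb')
  20 → (18, 'fdbgdgdcb')
  21 → (16, 'gbfdbgdgdcb')
  22 → (23, 'gdcb')
  23 → (21, 'gdgdcb')
  24 → (15, 'ggbfdbgdgdcb')
  25 → (12, 'hbeggbfdbgdgdcb')
  26 → (7, 'hcbdahbeggbfdbgdgdcb')

SA = [4, 0, 11, 6, 26, 9, 13, 17, 20, 5, 25, 8, 2, 3, 10, 19, 24, 1, 22, 14, 18, 16, 23, 21, 15, 12, 7]
[i] adj suffixes → lcp
  [1] 4/0 → 1 ('a')
  [2] 0/11 → 1 ('a')
  [3] 11/6 → 2 ('ah')
  [4] 6/26 → 0 ('')
  [5] 26/9 → 1 ('b')
  [6] 9/13 → 1 ('b')
  [7] 13/17 → 1 ('b')
  [8] 17/20 → 1 ('b')
  [9] 20/5 → 0 ('')
  [10] 5/25 → 1 ('c')
  [11] 25/8 → 2 ('cb')
  [12] 8/2 → 1 ('c')
  [13] 2/3 → 0 ('')
  [14] 3/10 → 2 ('da')
  [15] 10/19 → 1 ('d')
  [16] 19/24 → 1 ('d')
  [17] 24/1 → 2 ('dc')
  [18] 1/22 → 1 ('d')
  [19] 22/14 → 0 ('')
  [20] 14/18 → 0 ('')
  [21] 18/16 → 0 ('')
  [22] 16/23 → 1 ('g')
  [23] 23/21 → 2 ('gd')
  [24] 21/15 → 1 ('g')
  [25] 15/12 → 0 ('')
  [26] 12/7 → 1 ('h')

n(n+1)/2 = 27·28/2 = 378
Σ LCP = 0 + 1 + 1 + 2 + 0 + 1 + 1 + 1 + 1 + 0 + 1 + 2 + 1 + 0 + 2 + 1 + 1 + 2 + 1 + 0 + 0 + 0 + 1 + 2 + 1 + 0 + 1 = 24
distinct = 378 − 24 = 354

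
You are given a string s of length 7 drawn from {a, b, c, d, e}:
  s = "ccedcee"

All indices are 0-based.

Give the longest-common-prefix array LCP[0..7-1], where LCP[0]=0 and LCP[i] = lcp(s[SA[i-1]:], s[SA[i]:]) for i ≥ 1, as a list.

rank | idx | suffix
   0 |   0 | ccedcee
   1 |   1 | cedcee
   2 |   4 | cee
   3 |   3 | dcee
   4 |   6 | e
   5 |   2 | edcee
   6 |   5 | ee

SA = [0, 1, 4, 3, 6, 2, 5]
[i] adj suffixes → lcp
  [1] 0/1 → 1 ('c')
  [2] 1/4 → 2 ('ce')
  [3] 4/3 → 0 ('')
  [4] 3/6 → 0 ('')
  [5] 6/2 → 1 ('e')
  [6] 2/5 → 1 ('e')

[0, 1, 2, 0, 0, 1, 1]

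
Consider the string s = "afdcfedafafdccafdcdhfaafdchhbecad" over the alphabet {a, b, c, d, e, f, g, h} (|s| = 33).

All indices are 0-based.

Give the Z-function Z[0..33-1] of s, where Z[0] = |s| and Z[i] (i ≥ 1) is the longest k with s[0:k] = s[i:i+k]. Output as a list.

[33, 0, 0, 0, 0, 0, 0, 2, 0, 4, 0, 0, 0, 0, 4, 0, 0, 0, 0, 0, 0, 1, 4, 0, 0, 0, 0, 0, 0, 0, 0, 1, 0]

Z[0]=33
i=1: fresh scan; Z[1]=0
i=2: fresh scan; Z[2]=0
i=3: fresh scan; Z[3]=0
i=4: fresh scan; Z[4]=0
i=5: fresh scan; Z[5]=0
i=6: fresh scan; Z[6]=0
i=7: fresh scan; Z[7]=2 scan→box=[7,9)
i=8: min(r-i=1, Z[1]=0)=0; Z[8]=0
i=9: fresh scan; Z[9]=4 scan→box=[9,13)
i=10: min(r-i=3, Z[1]=0)=0; Z[10]=0
i=11: min(r-i=2, Z[2]=0)=0; Z[11]=0
i=12: min(r-i=1, Z[3]=0)=0; Z[12]=0
i=13: fresh scan; Z[13]=0
i=14: fresh scan; Z[14]=4 scan→box=[14,18)
i=15: min(r-i=3, Z[1]=0)=0; Z[15]=0
i=16: min(r-i=2, Z[2]=0)=0; Z[16]=0
i=17: min(r-i=1, Z[3]=0)=0; Z[17]=0
i=18: fresh scan; Z[18]=0
i=19: fresh scan; Z[19]=0
i=20: fresh scan; Z[20]=0
i=21: fresh scan; Z[21]=1 scan→box=[21,22)
i=22: fresh scan; Z[22]=4 scan→box=[22,26)
i=23: min(r-i=3, Z[1]=0)=0; Z[23]=0
i=24: min(r-i=2, Z[2]=0)=0; Z[24]=0
i=25: min(r-i=1, Z[3]=0)=0; Z[25]=0
i=26: fresh scan; Z[26]=0
i=27: fresh scan; Z[27]=0
i=28: fresh scan; Z[28]=0
i=29: fresh scan; Z[29]=0
i=30: fresh scan; Z[30]=0
i=31: fresh scan; Z[31]=1 scan→box=[31,32)
i=32: fresh scan; Z[32]=0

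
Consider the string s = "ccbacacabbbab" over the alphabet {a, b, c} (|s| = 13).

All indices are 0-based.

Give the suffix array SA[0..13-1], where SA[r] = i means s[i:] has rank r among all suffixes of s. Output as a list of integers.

[11, 7, 5, 3, 12, 10, 2, 9, 8, 6, 4, 1, 0]

sorted suffixes:
  #0 SA[0]=11  'ab'
  #1 SA[1]=7  'abbbab'
  #2 SA[2]=5  'acabbbab'
  #3 SA[3]=3  'acacabbbab'
  #4 SA[4]=12  'b'
  #5 SA[5]=10  'bab'
  #6 SA[6]=2  'bacacabbbab'
  #7 SA[7]=9  'bbab'
  #8 SA[8]=8  'bbbab'
  #9 SA[9]=6  'cabbbab'
  #10 SA[10]=4  'cacabbbab'
  #11 SA[11]=1  'cbacacabbbab'
  #12 SA[12]=0  'ccbacacabbbab'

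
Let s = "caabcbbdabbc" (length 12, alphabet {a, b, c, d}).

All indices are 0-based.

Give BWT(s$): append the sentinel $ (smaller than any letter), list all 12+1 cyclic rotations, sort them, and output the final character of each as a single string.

rank  rotation       last
    0  $caabcbbdabbc  c
    1  aabcbbdabbc$c  c
    2  abbc$caabcbbd  d
    3  abcbbdabbc$ca  a
    4  bbc$caabcbbda  a
    5  bbdabbc$caabc  c
    6  bc$caabcbbdab  b
    7  bcbbdabbc$caa  a
    8  bdabbc$caabcb  b
    9  c$caabcbbdabb  b
   10  caabcbbdabbc$  $
   11  cbbdabbc$caab  b
   12  dabbc$caabcbb  b

ccdaacbabb$bb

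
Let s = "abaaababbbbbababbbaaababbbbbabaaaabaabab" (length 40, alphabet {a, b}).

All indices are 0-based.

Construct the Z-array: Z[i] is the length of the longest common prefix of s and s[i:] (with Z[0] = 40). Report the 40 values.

[40, 0, 1, 1, 3, 0, 2, 0, 0, 0, 0, 0, 3, 0, 2, 0, 0, 0, 1, 1, 3, 0, 2, 0, 0, 0, 0, 0, 5, 0, 1, 1, 1, 4, 0, 1, 3, 0, 2, 0]

Z[0]=40
i=1: outside box; Z[1]=0
i=2: outside box; Z[2]=1 grow→box=[2,3)
i=3: outside box; Z[3]=1 grow→box=[3,4)
i=4: outside box; Z[4]=3 grow→box=[4,7)
i=5: min(r-i=2, Z[1]=0)=0; Z[5]=0
i=6: min(r-i=1, Z[2]=1)=1; Z[6]=2 grow→box=[6,8)
i=7: min(r-i=1, Z[1]=0)=0; Z[7]=0
i=8: outside box; Z[8]=0
i=9: outside box; Z[9]=0
i=10: outside box; Z[10]=0
i=11: outside box; Z[11]=0
i=12: outside box; Z[12]=3 grow→box=[12,15)
i=13: min(r-i=2, Z[1]=0)=0; Z[13]=0
i=14: min(r-i=1, Z[2]=1)=1; Z[14]=2 grow→box=[14,16)
i=15: min(r-i=1, Z[1]=0)=0; Z[15]=0
i=16: outside box; Z[16]=0
i=17: outside box; Z[17]=0
i=18: outside box; Z[18]=1 grow→box=[18,19)
i=19: outside box; Z[19]=1 grow→box=[19,20)
i=20: outside box; Z[20]=3 grow→box=[20,23)
i=21: min(r-i=2, Z[1]=0)=0; Z[21]=0
i=22: min(r-i=1, Z[2]=1)=1; Z[22]=2 grow→box=[22,24)
i=23: min(r-i=1, Z[1]=0)=0; Z[23]=0
i=24: outside box; Z[24]=0
i=25: outside box; Z[25]=0
i=26: outside box; Z[26]=0
i=27: outside box; Z[27]=0
i=28: outside box; Z[28]=5 grow→box=[28,33)
i=29: min(r-i=4, Z[1]=0)=0; Z[29]=0
i=30: min(r-i=3, Z[2]=1)=1; Z[30]=1
i=31: min(r-i=2, Z[3]=1)=1; Z[31]=1
i=32: min(r-i=1, Z[4]=3)=1; Z[32]=1
i=33: outside box; Z[33]=4 grow→box=[33,37)
i=34: min(r-i=3, Z[1]=0)=0; Z[34]=0
i=35: min(r-i=2, Z[2]=1)=1; Z[35]=1
i=36: min(r-i=1, Z[3]=1)=1; Z[36]=3 grow→box=[36,39)
i=37: min(r-i=2, Z[1]=0)=0; Z[37]=0
i=38: min(r-i=1, Z[2]=1)=1; Z[38]=2 grow→box=[38,40)
i=39: min(r-i=1, Z[1]=0)=0; Z[39]=0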